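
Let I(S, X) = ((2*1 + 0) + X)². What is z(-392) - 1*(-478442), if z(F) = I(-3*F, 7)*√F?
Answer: 478442 + 1134*I*√2 ≈ 4.7844e+5 + 1603.7*I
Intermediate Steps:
I(S, X) = (2 + X)² (I(S, X) = ((2 + 0) + X)² = (2 + X)²)
z(F) = 81*√F (z(F) = (2 + 7)²*√F = 9²*√F = 81*√F)
z(-392) - 1*(-478442) = 81*√(-392) - 1*(-478442) = 81*(14*I*√2) + 478442 = 1134*I*√2 + 478442 = 478442 + 1134*I*√2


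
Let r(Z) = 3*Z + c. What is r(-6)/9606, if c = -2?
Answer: -10/4803 ≈ -0.0020820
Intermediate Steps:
r(Z) = -2 + 3*Z (r(Z) = 3*Z - 2 = -2 + 3*Z)
r(-6)/9606 = (-2 + 3*(-6))/9606 = (-2 - 18)/9606 = (1/9606)*(-20) = -10/4803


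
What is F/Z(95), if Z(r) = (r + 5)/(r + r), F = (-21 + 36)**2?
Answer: 855/2 ≈ 427.50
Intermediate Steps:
F = 225 (F = 15**2 = 225)
Z(r) = (5 + r)/(2*r) (Z(r) = (5 + r)/((2*r)) = (5 + r)*(1/(2*r)) = (5 + r)/(2*r))
F/Z(95) = 225/(((1/2)*(5 + 95)/95)) = 225/(((1/2)*(1/95)*100)) = 225/(10/19) = 225*(19/10) = 855/2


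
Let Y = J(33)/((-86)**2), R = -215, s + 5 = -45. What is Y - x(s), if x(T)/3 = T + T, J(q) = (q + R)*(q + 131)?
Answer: 547238/1849 ≈ 295.96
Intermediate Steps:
s = -50 (s = -5 - 45 = -50)
J(q) = (-215 + q)*(131 + q) (J(q) = (q - 215)*(q + 131) = (-215 + q)*(131 + q))
Y = -7462/1849 (Y = (-28165 + 33**2 - 84*33)/((-86)**2) = (-28165 + 1089 - 2772)/7396 = -29848*1/7396 = -7462/1849 ≈ -4.0357)
x(T) = 6*T (x(T) = 3*(T + T) = 3*(2*T) = 6*T)
Y - x(s) = -7462/1849 - 6*(-50) = -7462/1849 - 1*(-300) = -7462/1849 + 300 = 547238/1849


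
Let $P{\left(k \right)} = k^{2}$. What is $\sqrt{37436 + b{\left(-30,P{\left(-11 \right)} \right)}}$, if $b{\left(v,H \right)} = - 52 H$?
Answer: $2 \sqrt{7786} \approx 176.48$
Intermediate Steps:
$\sqrt{37436 + b{\left(-30,P{\left(-11 \right)} \right)}} = \sqrt{37436 - 52 \left(-11\right)^{2}} = \sqrt{37436 - 6292} = \sqrt{31144} = 2 \sqrt{7786}$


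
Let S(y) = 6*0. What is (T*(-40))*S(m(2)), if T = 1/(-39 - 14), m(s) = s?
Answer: 0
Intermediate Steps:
S(y) = 0
T = -1/53 (T = 1/(-53) = -1/53 ≈ -0.018868)
(T*(-40))*S(m(2)) = -1/53*(-40)*0 = (40/53)*0 = 0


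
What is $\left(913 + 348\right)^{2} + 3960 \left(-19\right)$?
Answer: $1514881$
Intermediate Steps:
$\left(913 + 348\right)^{2} + 3960 \left(-19\right) = 1261^{2} - 75240 = 1590121 - 75240 = 1514881$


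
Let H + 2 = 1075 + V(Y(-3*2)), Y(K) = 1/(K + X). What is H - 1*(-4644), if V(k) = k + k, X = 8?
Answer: 5718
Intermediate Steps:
Y(K) = 1/(8 + K) (Y(K) = 1/(K + 8) = 1/(8 + K))
V(k) = 2*k
H = 1074 (H = -2 + (1075 + 2/(8 - 3*2)) = -2 + (1075 + 2/(8 - 6)) = -2 + (1075 + 2/2) = -2 + (1075 + 2*(½)) = -2 + (1075 + 1) = -2 + 1076 = 1074)
H - 1*(-4644) = 1074 - 1*(-4644) = 1074 + 4644 = 5718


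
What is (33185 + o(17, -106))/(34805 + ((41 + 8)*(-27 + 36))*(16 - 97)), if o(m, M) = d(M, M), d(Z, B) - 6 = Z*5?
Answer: -32661/916 ≈ -35.656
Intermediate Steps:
d(Z, B) = 6 + 5*Z (d(Z, B) = 6 + Z*5 = 6 + 5*Z)
o(m, M) = 6 + 5*M
(33185 + o(17, -106))/(34805 + ((41 + 8)*(-27 + 36))*(16 - 97)) = (33185 + (6 + 5*(-106)))/(34805 + ((41 + 8)*(-27 + 36))*(16 - 97)) = (33185 + (6 - 530))/(34805 + (49*9)*(-81)) = (33185 - 524)/(34805 + 441*(-81)) = 32661/(34805 - 35721) = 32661/(-916) = 32661*(-1/916) = -32661/916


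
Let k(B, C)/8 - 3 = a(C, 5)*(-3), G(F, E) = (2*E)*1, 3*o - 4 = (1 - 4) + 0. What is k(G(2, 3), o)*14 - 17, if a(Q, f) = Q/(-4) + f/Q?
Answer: -4693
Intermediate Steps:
o = ⅓ (o = 4/3 + ((1 - 4) + 0)/3 = 4/3 + (-3 + 0)/3 = 4/3 + (⅓)*(-3) = 4/3 - 1 = ⅓ ≈ 0.33333)
G(F, E) = 2*E
a(Q, f) = -Q/4 + f/Q (a(Q, f) = Q*(-¼) + f/Q = -Q/4 + f/Q)
k(B, C) = 24 - 120/C + 6*C (k(B, C) = 24 + 8*((-C/4 + 5/C)*(-3)) = 24 + 8*((5/C - C/4)*(-3)) = 24 + 8*(-15/C + 3*C/4) = 24 + (-120/C + 6*C) = 24 - 120/C + 6*C)
k(G(2, 3), o)*14 - 17 = (24 - 120/⅓ + 6*(⅓))*14 - 17 = (24 - 120*3 + 2)*14 - 17 = (24 - 360 + 2)*14 - 17 = -334*14 - 17 = -4676 - 17 = -4693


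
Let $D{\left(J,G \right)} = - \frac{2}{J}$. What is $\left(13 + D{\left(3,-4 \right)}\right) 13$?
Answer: $\frac{481}{3} \approx 160.33$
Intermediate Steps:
$\left(13 + D{\left(3,-4 \right)}\right) 13 = \left(13 - \frac{2}{3}\right) 13 = \frac{37}{3} \cdot 13 = \frac{481}{3}$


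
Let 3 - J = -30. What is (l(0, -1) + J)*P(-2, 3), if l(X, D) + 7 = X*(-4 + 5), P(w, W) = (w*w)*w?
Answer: -208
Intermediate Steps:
J = 33 (J = 3 - 1*(-30) = 3 + 30 = 33)
P(w, W) = w**3 (P(w, W) = w**2*w = w**3)
l(X, D) = -7 + X (l(X, D) = -7 + X*(-4 + 5) = -7 + X*1 = -7 + X)
(l(0, -1) + J)*P(-2, 3) = ((-7 + 0) + 33)*(-2)**3 = (-7 + 33)*(-8) = 26*(-8) = -208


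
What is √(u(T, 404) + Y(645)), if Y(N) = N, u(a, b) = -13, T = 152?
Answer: 2*√158 ≈ 25.140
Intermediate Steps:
√(u(T, 404) + Y(645)) = √(-13 + 645) = √632 = 2*√158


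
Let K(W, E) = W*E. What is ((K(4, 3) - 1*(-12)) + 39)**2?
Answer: 3969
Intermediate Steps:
K(W, E) = E*W
((K(4, 3) - 1*(-12)) + 39)**2 = ((3*4 - 1*(-12)) + 39)**2 = ((12 + 12) + 39)**2 = (24 + 39)**2 = 63**2 = 3969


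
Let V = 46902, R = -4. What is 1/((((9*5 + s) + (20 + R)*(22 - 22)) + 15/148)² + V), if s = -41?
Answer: 21904/1027709857 ≈ 2.1313e-5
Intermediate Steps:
1/((((9*5 + s) + (20 + R)*(22 - 22)) + 15/148)² + V) = 1/((((9*5 - 41) + (20 - 4)*(22 - 22)) + 15/148)² + 46902) = 1/((((45 - 41) + 16*0) + 15*(1/148))² + 46902) = 1/(((4 + 0) + 15/148)² + 46902) = 1/((4 + 15/148)² + 46902) = 1/((607/148)² + 46902) = 1/(368449/21904 + 46902) = 1/(1027709857/21904) = 21904/1027709857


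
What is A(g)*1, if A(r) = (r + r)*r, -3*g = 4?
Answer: 32/9 ≈ 3.5556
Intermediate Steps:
g = -4/3 (g = -⅓*4 = -4/3 ≈ -1.3333)
A(r) = 2*r² (A(r) = (2*r)*r = 2*r²)
A(g)*1 = (2*(-4/3)²)*1 = (2*(16/9))*1 = (32/9)*1 = 32/9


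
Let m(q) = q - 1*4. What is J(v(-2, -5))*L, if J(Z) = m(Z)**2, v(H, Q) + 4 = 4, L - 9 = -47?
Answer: -608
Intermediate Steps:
L = -38 (L = 9 - 47 = -38)
v(H, Q) = 0 (v(H, Q) = -4 + 4 = 0)
m(q) = -4 + q (m(q) = q - 4 = -4 + q)
J(Z) = (-4 + Z)**2
J(v(-2, -5))*L = (-4 + 0)**2*(-38) = (-4)**2*(-38) = 16*(-38) = -608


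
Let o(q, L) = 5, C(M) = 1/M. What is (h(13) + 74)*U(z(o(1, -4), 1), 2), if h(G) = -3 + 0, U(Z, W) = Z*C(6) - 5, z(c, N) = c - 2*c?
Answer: -2485/6 ≈ -414.17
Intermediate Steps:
C(M) = 1/M
z(c, N) = -c
U(Z, W) = -5 + Z/6 (U(Z, W) = Z/6 - 5 = -5 + Z/6)
h(G) = -3
(h(13) + 74)*U(z(o(1, -4), 1), 2) = (-3 + 74)*(-5 + (-1*5)/6) = 71*(-5 + (1/6)*(-5)) = 71*(-5 - 5/6) = 71*(-35/6) = -2485/6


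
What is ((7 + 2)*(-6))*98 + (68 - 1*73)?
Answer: -5297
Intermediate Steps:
((7 + 2)*(-6))*98 + (68 - 1*73) = (9*(-6))*98 + (68 - 73) = -54*98 - 5 = -5292 - 5 = -5297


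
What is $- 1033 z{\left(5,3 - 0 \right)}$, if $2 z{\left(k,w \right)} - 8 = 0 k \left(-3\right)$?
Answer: $-4132$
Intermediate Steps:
$z{\left(k,w \right)} = 4$ ($z{\left(k,w \right)} = 4 + \frac{0 k \left(-3\right)}{2} = 4 + \frac{0 \left(-3\right)}{2} = 4 + \frac{1}{2} \cdot 0 = 4 + 0 = 4$)
$- 1033 z{\left(5,3 - 0 \right)} = \left(-1033\right) 4 = -4132$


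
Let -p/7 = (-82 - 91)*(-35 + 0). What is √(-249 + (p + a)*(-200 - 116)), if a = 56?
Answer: √13375715 ≈ 3657.3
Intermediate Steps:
p = -42385 (p = -7*(-82 - 91)*(-35 + 0) = -(-1211)*(-35) = -7*6055 = -42385)
√(-249 + (p + a)*(-200 - 116)) = √(-249 + (-42385 + 56)*(-200 - 116)) = √(-249 - 42329*(-316)) = √(-249 + 13375964) = √13375715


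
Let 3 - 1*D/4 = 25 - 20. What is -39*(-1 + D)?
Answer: 351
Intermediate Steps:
D = -8 (D = 12 - 4*(25 - 20) = 12 - 4*5 = 12 - 20 = -8)
-39*(-1 + D) = -39*(-1 - 8) = -39*(-9) = 351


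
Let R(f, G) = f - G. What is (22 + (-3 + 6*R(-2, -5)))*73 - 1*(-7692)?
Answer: 10393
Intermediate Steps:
(22 + (-3 + 6*R(-2, -5)))*73 - 1*(-7692) = (22 + (-3 + 6*(-2 - 1*(-5))))*73 - 1*(-7692) = (22 + (-3 + 6*(-2 + 5)))*73 + 7692 = (22 + (-3 + 6*3))*73 + 7692 = (22 + (-3 + 18))*73 + 7692 = (22 + 15)*73 + 7692 = 37*73 + 7692 = 2701 + 7692 = 10393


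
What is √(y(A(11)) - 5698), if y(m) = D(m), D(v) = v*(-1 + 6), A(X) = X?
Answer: 3*I*√627 ≈ 75.12*I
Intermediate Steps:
D(v) = 5*v (D(v) = v*5 = 5*v)
y(m) = 5*m
√(y(A(11)) - 5698) = √(5*11 - 5698) = √(55 - 5698) = √(-5643) = 3*I*√627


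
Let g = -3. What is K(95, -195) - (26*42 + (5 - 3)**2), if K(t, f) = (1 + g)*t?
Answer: -1286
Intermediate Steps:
K(t, f) = -2*t (K(t, f) = (1 - 3)*t = -2*t)
K(95, -195) - (26*42 + (5 - 3)**2) = -2*95 - (26*42 + (5 - 3)**2) = -190 - (1092 + 2**2) = -190 - (1092 + 4) = -190 - 1*1096 = -190 - 1096 = -1286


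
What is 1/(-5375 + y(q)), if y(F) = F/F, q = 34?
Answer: -1/5374 ≈ -0.00018608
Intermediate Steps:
y(F) = 1
1/(-5375 + y(q)) = 1/(-5375 + 1) = 1/(-5374) = -1/5374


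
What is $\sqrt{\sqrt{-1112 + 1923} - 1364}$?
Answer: $\sqrt{-1364 + \sqrt{811}} \approx 36.545 i$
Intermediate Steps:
$\sqrt{\sqrt{-1112 + 1923} - 1364} = \sqrt{\sqrt{811} - 1364} = \sqrt{-1364 + \sqrt{811}}$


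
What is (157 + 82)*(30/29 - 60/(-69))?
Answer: 303530/667 ≈ 455.07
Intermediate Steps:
(157 + 82)*(30/29 - 60/(-69)) = 239*(30*(1/29) - 60*(-1/69)) = 239*(30/29 + 20/23) = 239*(1270/667) = 303530/667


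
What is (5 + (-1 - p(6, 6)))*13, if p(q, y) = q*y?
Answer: -416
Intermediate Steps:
(5 + (-1 - p(6, 6)))*13 = (5 + (-1 - 6*6))*13 = (5 + (-1 - 1*36))*13 = (5 + (-1 - 36))*13 = (5 - 37)*13 = -32*13 = -416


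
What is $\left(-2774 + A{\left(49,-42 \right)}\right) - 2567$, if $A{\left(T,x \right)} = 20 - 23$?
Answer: $-5344$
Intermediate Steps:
$A{\left(T,x \right)} = -3$ ($A{\left(T,x \right)} = 20 - 23 = -3$)
$\left(-2774 + A{\left(49,-42 \right)}\right) - 2567 = \left(-2774 - 3\right) - 2567 = -2777 - 2567 = -5344$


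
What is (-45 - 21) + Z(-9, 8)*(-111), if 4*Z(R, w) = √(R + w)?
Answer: -66 - 111*I/4 ≈ -66.0 - 27.75*I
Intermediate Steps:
Z(R, w) = √(R + w)/4
(-45 - 21) + Z(-9, 8)*(-111) = (-45 - 21) + (√(-9 + 8)/4)*(-111) = -66 + (√(-1)/4)*(-111) = -66 + (I/4)*(-111) = -66 - 111*I/4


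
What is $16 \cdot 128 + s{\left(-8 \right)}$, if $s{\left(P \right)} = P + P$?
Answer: $2032$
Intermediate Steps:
$s{\left(P \right)} = 2 P$
$16 \cdot 128 + s{\left(-8 \right)} = 16 \cdot 128 + 2 \left(-8\right) = 2048 - 16 = 2032$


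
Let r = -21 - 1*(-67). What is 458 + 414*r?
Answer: 19502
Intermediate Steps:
r = 46 (r = -21 + 67 = 46)
458 + 414*r = 458 + 414*46 = 458 + 19044 = 19502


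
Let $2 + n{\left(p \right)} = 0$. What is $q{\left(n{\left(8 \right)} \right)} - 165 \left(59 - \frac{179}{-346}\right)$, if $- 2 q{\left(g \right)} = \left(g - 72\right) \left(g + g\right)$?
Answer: $- \frac{3449053}{346} \approx -9968.4$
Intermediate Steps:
$n{\left(p \right)} = -2$ ($n{\left(p \right)} = -2 + 0 = -2$)
$q{\left(g \right)} = - g \left(-72 + g\right)$ ($q{\left(g \right)} = - \frac{\left(g - 72\right) \left(g + g\right)}{2} = - \frac{\left(-72 + g\right) 2 g}{2} = - \frac{2 g \left(-72 + g\right)}{2} = - g \left(-72 + g\right)$)
$q{\left(n{\left(8 \right)} \right)} - 165 \left(59 - \frac{179}{-346}\right) = - 2 \left(72 - -2\right) - 165 \left(59 - \frac{179}{-346}\right) = - 2 \left(72 + 2\right) - 165 \left(59 - - \frac{179}{346}\right) = \left(-2\right) 74 - 165 \left(59 + \frac{179}{346}\right) = -148 - \frac{3397845}{346} = - \frac{3449053}{346}$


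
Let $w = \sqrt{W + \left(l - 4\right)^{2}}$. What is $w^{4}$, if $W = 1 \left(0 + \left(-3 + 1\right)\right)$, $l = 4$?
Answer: $4$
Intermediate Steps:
$W = -2$ ($W = 1 \left(0 - 2\right) = 1 \left(-2\right) = -2$)
$w = i \sqrt{2}$ ($w = \sqrt{-2 + \left(4 - 4\right)^{2}} = \sqrt{-2 + 0^{2}} = \sqrt{-2 + 0} = \sqrt{-2} = i \sqrt{2} \approx 1.4142 i$)
$w^{4} = \left(i \sqrt{2}\right)^{4} = 4$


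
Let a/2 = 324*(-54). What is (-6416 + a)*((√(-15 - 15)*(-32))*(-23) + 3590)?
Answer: -148654720 - 30476288*I*√30 ≈ -1.4865e+8 - 1.6693e+8*I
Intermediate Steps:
a = -34992 (a = 2*(324*(-54)) = 2*(-17496) = -34992)
(-6416 + a)*((√(-15 - 15)*(-32))*(-23) + 3590) = (-6416 - 34992)*((√(-15 - 15)*(-32))*(-23) + 3590) = -41408*((√(-30)*(-32))*(-23) + 3590) = -41408*(((I*√30)*(-32))*(-23) + 3590) = -41408*(-32*I*√30*(-23) + 3590) = -41408*(736*I*√30 + 3590) = -41408*(3590 + 736*I*√30) = -148654720 - 30476288*I*√30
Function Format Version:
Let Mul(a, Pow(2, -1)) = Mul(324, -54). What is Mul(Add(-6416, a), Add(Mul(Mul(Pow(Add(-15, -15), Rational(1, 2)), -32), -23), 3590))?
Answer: Add(-148654720, Mul(-30476288, I, Pow(30, Rational(1, 2)))) ≈ Add(-1.4865e+8, Mul(-1.6693e+8, I))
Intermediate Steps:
a = -34992 (a = Mul(2, Mul(324, -54)) = Mul(2, -17496) = -34992)
Mul(Add(-6416, a), Add(Mul(Mul(Pow(Add(-15, -15), Rational(1, 2)), -32), -23), 3590)) = Mul(Add(-6416, -34992), Add(Mul(Mul(Pow(Add(-15, -15), Rational(1, 2)), -32), -23), 3590)) = Mul(-41408, Add(Mul(Mul(Pow(-30, Rational(1, 2)), -32), -23), 3590)) = Mul(-41408, Add(Mul(Mul(Mul(I, Pow(30, Rational(1, 2))), -32), -23), 3590)) = Mul(-41408, Add(Mul(Mul(-32, I, Pow(30, Rational(1, 2))), -23), 3590)) = Mul(-41408, Add(Mul(736, I, Pow(30, Rational(1, 2))), 3590)) = Mul(-41408, Add(3590, Mul(736, I, Pow(30, Rational(1, 2))))) = Add(-148654720, Mul(-30476288, I, Pow(30, Rational(1, 2))))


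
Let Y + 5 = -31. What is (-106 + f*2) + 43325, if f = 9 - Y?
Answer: 43309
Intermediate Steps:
Y = -36 (Y = -5 - 31 = -36)
f = 45 (f = 9 - 1*(-36) = 9 + 36 = 45)
(-106 + f*2) + 43325 = (-106 + 45*2) + 43325 = (-106 + 90) + 43325 = -16 + 43325 = 43309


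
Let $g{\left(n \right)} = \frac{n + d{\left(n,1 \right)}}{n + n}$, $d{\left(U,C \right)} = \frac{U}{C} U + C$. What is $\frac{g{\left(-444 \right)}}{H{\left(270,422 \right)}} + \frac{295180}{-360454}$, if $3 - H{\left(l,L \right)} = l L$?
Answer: $- \frac{402624992317}{492828568776} \approx -0.81697$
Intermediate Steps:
$H{\left(l,L \right)} = 3 - L l$ ($H{\left(l,L \right)} = 3 - l L = 3 - L l$)
$d{\left(U,C \right)} = C + \frac{U^{2}}{C}$ ($d{\left(U,C \right)} = \frac{U^{2}}{C} + C = C + \frac{U^{2}}{C}$)
$g{\left(n \right)} = \frac{1 + n + n^{2}}{2 n}$ ($g{\left(n \right)} = \frac{n + \left(1 + \frac{n^{2}}{1}\right)}{n + n} = \frac{n + \left(1 + 1 n^{2}\right)}{2 n} = \left(n + \left(1 + n^{2}\right)\right) \frac{1}{2 n} = \left(1 + n + n^{2}\right) \frac{1}{2 n} = \frac{1 + n + n^{2}}{2 n}$)
$\frac{g{\left(-444 \right)}}{H{\left(270,422 \right)}} + \frac{295180}{-360454} = \frac{\frac{1}{2} \frac{1}{-444} \left(1 - 444 + \left(-444\right)^{2}\right)}{3 - 422 \cdot 270} + \frac{295180}{-360454} = \frac{\frac{1}{2} \left(- \frac{1}{444}\right) \left(1 - 444 + 197136\right)}{3 - 113940} + 295180 \left(- \frac{1}{360454}\right) = \frac{\frac{1}{2} \left(- \frac{1}{444}\right) 196693}{-113937} - \frac{147590}{180227} = \left(- \frac{196693}{888}\right) \left(- \frac{1}{113937}\right) - \frac{147590}{180227} = \frac{196693}{101176056} - \frac{147590}{180227} = - \frac{402624992317}{492828568776}$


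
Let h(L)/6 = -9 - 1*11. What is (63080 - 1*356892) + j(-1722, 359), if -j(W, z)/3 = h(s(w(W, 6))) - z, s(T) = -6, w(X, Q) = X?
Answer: -292375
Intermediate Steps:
h(L) = -120 (h(L) = 6*(-9 - 1*11) = 6*(-9 - 11) = 6*(-20) = -120)
j(W, z) = 360 + 3*z (j(W, z) = -3*(-120 - z) = 360 + 3*z)
(63080 - 1*356892) + j(-1722, 359) = (63080 - 1*356892) + (360 + 3*359) = (63080 - 356892) + (360 + 1077) = -293812 + 1437 = -292375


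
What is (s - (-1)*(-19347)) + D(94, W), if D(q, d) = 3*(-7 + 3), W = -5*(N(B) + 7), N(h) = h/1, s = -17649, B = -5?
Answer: -37008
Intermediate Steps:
N(h) = h (N(h) = h*1 = h)
W = -10 (W = -5*(-5 + 7) = -5*2 = -10)
D(q, d) = -12 (D(q, d) = 3*(-4) = -12)
(s - (-1)*(-19347)) + D(94, W) = (-17649 - (-1)*(-19347)) - 12 = (-17649 - 1*19347) - 12 = (-17649 - 19347) - 12 = -36996 - 12 = -37008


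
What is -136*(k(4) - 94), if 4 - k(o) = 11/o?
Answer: 12614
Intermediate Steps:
k(o) = 4 - 11/o
-136*(k(4) - 94) = -136*((4 - 11/4) - 94) = -136*(5/4 - 94) = -136*(-371/4) = 12614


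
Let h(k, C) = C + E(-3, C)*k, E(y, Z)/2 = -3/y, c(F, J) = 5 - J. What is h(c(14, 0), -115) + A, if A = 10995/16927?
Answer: -1766340/16927 ≈ -104.35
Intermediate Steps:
E(y, Z) = -6/y (E(y, Z) = 2*(-3/y) = -6/y)
A = 10995/16927 (A = 10995*(1/16927) = 10995/16927 ≈ 0.64955)
h(k, C) = C + 2*k (h(k, C) = C + (-6/(-3))*k = C + (-6*(-1/3))*k = C + 2*k)
h(c(14, 0), -115) + A = (-115 + 2*(5 - 1*0)) + 10995/16927 = (-115 + 2*(5 + 0)) + 10995/16927 = (-115 + 2*5) + 10995/16927 = (-115 + 10) + 10995/16927 = -105 + 10995/16927 = -1766340/16927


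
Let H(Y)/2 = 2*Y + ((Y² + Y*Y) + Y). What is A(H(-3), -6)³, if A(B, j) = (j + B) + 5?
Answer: 4913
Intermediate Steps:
H(Y) = 4*Y² + 6*Y (H(Y) = 2*(2*Y + ((Y² + Y*Y) + Y)) = 2*(2*Y + ((Y² + Y²) + Y)) = 2*(2*Y + (2*Y² + Y)) = 2*(2*Y + (Y + 2*Y²)) = 2*(2*Y² + 3*Y) = 4*Y² + 6*Y)
A(B, j) = 5 + B + j (A(B, j) = (B + j) + 5 = 5 + B + j)
A(H(-3), -6)³ = (5 + 2*(-3)*(3 + 2*(-3)) - 6)³ = (5 + 2*(-3)*(3 - 6) - 6)³ = (5 + 2*(-3)*(-3) - 6)³ = (5 + 18 - 6)³ = 17³ = 4913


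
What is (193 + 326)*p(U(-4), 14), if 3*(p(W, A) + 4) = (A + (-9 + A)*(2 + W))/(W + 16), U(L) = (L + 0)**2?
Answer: -6055/4 ≈ -1513.8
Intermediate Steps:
U(L) = L**2
p(W, A) = -4 + (A + (-9 + A)*(2 + W))/(3*(16 + W)) (p(W, A) = -4 + ((A + (-9 + A)*(2 + W))/(W + 16))/3 = -4 + ((A + (-9 + A)*(2 + W))/(16 + W))/3 = -4 + (A + (-9 + A)*(2 + W))/(3*(16 + W)))
(193 + 326)*p(U(-4), 14) = (193 + 326)*((-70 + 14 - 7*(-4)**2 + (1/3)*14*(-4)**2)/(16 + (-4)**2)) = 519*((-70 + 14 - 7*16 + (1/3)*14*16)/(16 + 16)) = 519*((-70 + 14 - 112 + 224/3)/32) = 519*((1/32)*(-280/3)) = 519*(-35/12) = -6055/4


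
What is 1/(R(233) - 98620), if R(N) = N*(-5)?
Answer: -1/99785 ≈ -1.0022e-5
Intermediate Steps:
R(N) = -5*N
1/(R(233) - 98620) = 1/(-5*233 - 98620) = 1/(-1165 - 98620) = 1/(-99785) = -1/99785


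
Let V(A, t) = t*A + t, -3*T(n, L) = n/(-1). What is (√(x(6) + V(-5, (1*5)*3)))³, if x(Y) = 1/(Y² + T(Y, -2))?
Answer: -2279*I*√86602/1444 ≈ -464.45*I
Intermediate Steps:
T(n, L) = n/3 (T(n, L) = -n/(3*(-1)) = -n*(-1)/3 = -(-1)*n/3 = n/3)
V(A, t) = t + A*t (V(A, t) = A*t + t = t + A*t)
x(Y) = 1/(Y² + Y/3)
(√(x(6) + V(-5, (1*5)*3)))³ = (√(3/(6*(1 + 3*6)) + ((1*5)*3)*(1 - 5)))³ = (√(3*(⅙)/(1 + 18) + (5*3)*(-4)))³ = (√(3*(⅙)/19 + 15*(-4)))³ = (√(3*(⅙)*(1/19) - 60))³ = (√(1/38 - 60))³ = (√(-2279/38))³ = (I*√86602/38)³ = -2279*I*√86602/1444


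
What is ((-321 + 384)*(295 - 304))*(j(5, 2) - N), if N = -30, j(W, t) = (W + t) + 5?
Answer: -23814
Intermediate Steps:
j(W, t) = 5 + W + t
((-321 + 384)*(295 - 304))*(j(5, 2) - N) = ((-321 + 384)*(295 - 304))*((5 + 5 + 2) - 1*(-30)) = (63*(-9))*(12 + 30) = -567*42 = -23814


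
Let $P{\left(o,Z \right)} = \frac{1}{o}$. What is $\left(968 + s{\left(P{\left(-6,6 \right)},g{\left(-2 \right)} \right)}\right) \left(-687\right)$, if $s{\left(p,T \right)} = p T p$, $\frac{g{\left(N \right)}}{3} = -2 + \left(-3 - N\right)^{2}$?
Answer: $- \frac{2659835}{4} \approx -6.6496 \cdot 10^{5}$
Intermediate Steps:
$g{\left(N \right)} = -6 + 3 \left(-3 - N\right)^{2}$ ($g{\left(N \right)} = 3 \left(-2 + \left(-3 - N\right)^{2}\right) = -6 + 3 \left(-3 - N\right)^{2}$)
$s{\left(p,T \right)} = T p^{2}$ ($s{\left(p,T \right)} = T p p = T p^{2}$)
$\left(968 + s{\left(P{\left(-6,6 \right)},g{\left(-2 \right)} \right)}\right) \left(-687\right) = \left(968 + \left(-6 + 3 \left(3 - 2\right)^{2}\right) \left(\frac{1}{-6}\right)^{2}\right) \left(-687\right) = \left(968 + \left(-6 + 3 \cdot 1^{2}\right) \left(- \frac{1}{6}\right)^{2}\right) \left(-687\right) = \left(968 + \left(-6 + 3 \cdot 1\right) \frac{1}{36}\right) \left(-687\right) = \left(968 + \left(-6 + 3\right) \frac{1}{36}\right) \left(-687\right) = \left(968 - \frac{1}{12}\right) \left(-687\right) = \frac{11615}{12} \left(-687\right) = - \frac{2659835}{4}$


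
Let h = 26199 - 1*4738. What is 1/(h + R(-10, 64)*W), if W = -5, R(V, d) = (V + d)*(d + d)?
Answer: -1/13099 ≈ -7.6342e-5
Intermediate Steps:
R(V, d) = 2*d*(V + d) (R(V, d) = (V + d)*(2*d) = 2*d*(V + d))
h = 21461 (h = 26199 - 4738 = 21461)
1/(h + R(-10, 64)*W) = 1/(21461 + (2*64*(-10 + 64))*(-5)) = 1/(21461 + (2*64*54)*(-5)) = 1/(21461 + 6912*(-5)) = 1/(21461 - 34560) = 1/(-13099) = -1/13099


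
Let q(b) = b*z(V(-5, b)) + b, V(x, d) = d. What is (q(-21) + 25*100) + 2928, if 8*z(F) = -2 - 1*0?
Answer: 21649/4 ≈ 5412.3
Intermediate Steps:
z(F) = -1/4 (z(F) = (-2 - 1*0)/8 = (-2 + 0)/8 = (1/8)*(-2) = -1/4)
q(b) = 3*b/4 (q(b) = b*(-1/4) + b = -b/4 + b = 3*b/4)
(q(-21) + 25*100) + 2928 = ((3/4)*(-21) + 25*100) + 2928 = (-63/4 + 2500) + 2928 = 9937/4 + 2928 = 21649/4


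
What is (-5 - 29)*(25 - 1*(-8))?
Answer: -1122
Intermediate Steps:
(-5 - 29)*(25 - 1*(-8)) = -34*(25 + 8) = -34*33 = -1122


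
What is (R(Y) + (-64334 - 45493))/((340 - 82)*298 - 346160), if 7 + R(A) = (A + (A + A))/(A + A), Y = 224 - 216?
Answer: 219665/538552 ≈ 0.40788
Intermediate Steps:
Y = 8
R(A) = -11/2 (R(A) = -7 + (A + (A + A))/(A + A) = -7 + (A + 2*A)/((2*A)) = -7 + (3*A)*(1/(2*A)) = -7 + 3/2 = -11/2)
(R(Y) + (-64334 - 45493))/((340 - 82)*298 - 346160) = (-11/2 + (-64334 - 45493))/((340 - 82)*298 - 346160) = (-11/2 - 109827)/(258*298 - 346160) = -219665/(2*(76884 - 346160)) = -219665/2/(-269276) = -219665/2*(-1/269276) = 219665/538552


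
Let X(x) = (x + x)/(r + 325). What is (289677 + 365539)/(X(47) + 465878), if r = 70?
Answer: 16175645/11501369 ≈ 1.4064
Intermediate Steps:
X(x) = 2*x/395 (X(x) = (x + x)/(70 + 325) = (2*x)/395 = (2*x)*(1/395) = 2*x/395)
(289677 + 365539)/(X(47) + 465878) = (289677 + 365539)/((2/395)*47 + 465878) = 655216/(94/395 + 465878) = 655216/(184021904/395) = 655216*(395/184021904) = 16175645/11501369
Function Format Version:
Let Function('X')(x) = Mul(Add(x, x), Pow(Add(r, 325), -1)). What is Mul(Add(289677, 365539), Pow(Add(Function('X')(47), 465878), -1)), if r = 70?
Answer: Rational(16175645, 11501369) ≈ 1.4064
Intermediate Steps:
Function('X')(x) = Mul(Rational(2, 395), x) (Function('X')(x) = Mul(Add(x, x), Pow(Add(70, 325), -1)) = Mul(Mul(2, x), Pow(395, -1)) = Mul(Mul(2, x), Rational(1, 395)) = Mul(Rational(2, 395), x))
Mul(Add(289677, 365539), Pow(Add(Function('X')(47), 465878), -1)) = Mul(Add(289677, 365539), Pow(Add(Mul(Rational(2, 395), 47), 465878), -1)) = Mul(655216, Pow(Add(Rational(94, 395), 465878), -1)) = Mul(655216, Pow(Rational(184021904, 395), -1)) = Mul(655216, Rational(395, 184021904)) = Rational(16175645, 11501369)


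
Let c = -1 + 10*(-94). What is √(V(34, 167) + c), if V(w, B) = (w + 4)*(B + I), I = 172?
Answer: √11941 ≈ 109.27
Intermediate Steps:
V(w, B) = (4 + w)*(172 + B) (V(w, B) = (w + 4)*(B + 172) = (4 + w)*(172 + B))
c = -941 (c = -1 - 940 = -941)
√(V(34, 167) + c) = √((688 + 4*167 + 172*34 + 167*34) - 941) = √((688 + 668 + 5848 + 5678) - 941) = √(12882 - 941) = √11941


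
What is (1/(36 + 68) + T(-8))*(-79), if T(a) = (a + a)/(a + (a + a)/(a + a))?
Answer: -132009/728 ≈ -181.33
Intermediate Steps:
T(a) = 2*a/(1 + a) (T(a) = (2*a)/(a + (2*a)/((2*a))) = (2*a)/(a + (2*a)*(1/(2*a))) = (2*a)/(a + 1) = (2*a)/(1 + a) = 2*a/(1 + a))
(1/(36 + 68) + T(-8))*(-79) = (1/(36 + 68) + 2*(-8)/(1 - 8))*(-79) = (1/104 + 2*(-8)/(-7))*(-79) = (1/104 + 2*(-8)*(-⅐))*(-79) = (1/104 + 16/7)*(-79) = (1671/728)*(-79) = -132009/728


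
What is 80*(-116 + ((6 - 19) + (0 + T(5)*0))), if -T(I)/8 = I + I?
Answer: -10320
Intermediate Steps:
T(I) = -16*I (T(I) = -8*(I + I) = -16*I)
80*(-116 + ((6 - 19) + (0 + T(5)*0))) = 80*(-116 + ((6 - 19) + (0 - 16*5*0))) = 80*(-116 + (-13 + (0 - 80*0))) = 80*(-116 + (-13 + (0 + 0))) = 80*(-116 + (-13 + 0)) = 80*(-116 - 13) = 80*(-129) = -10320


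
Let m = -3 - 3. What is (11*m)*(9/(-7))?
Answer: 594/7 ≈ 84.857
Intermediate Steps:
m = -6
(11*m)*(9/(-7)) = (11*(-6))*(9/(-7)) = -594*(-1)/7 = -66*(-9/7) = 594/7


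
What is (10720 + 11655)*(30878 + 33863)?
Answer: 1448579875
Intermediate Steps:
(10720 + 11655)*(30878 + 33863) = 22375*64741 = 1448579875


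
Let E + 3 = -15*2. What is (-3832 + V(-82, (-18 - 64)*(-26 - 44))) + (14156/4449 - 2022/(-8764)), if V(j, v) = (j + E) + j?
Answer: -78480912491/19495518 ≈ -4025.6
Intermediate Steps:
E = -33 (E = -3 - 15*2 = -3 - 30 = -33)
V(j, v) = -33 + 2*j (V(j, v) = (j - 33) + j = (-33 + j) + j = -33 + 2*j)
(-3832 + V(-82, (-18 - 64)*(-26 - 44))) + (14156/4449 - 2022/(-8764)) = (-3832 + (-33 + 2*(-82))) + (14156/4449 - 2022/(-8764)) = (-3832 + (-33 - 164)) + (14156*(1/4449) - 2022*(-1/8764)) = (-3832 - 197) + (14156/4449 + 1011/4382) = -4029 + 66529531/19495518 = -78480912491/19495518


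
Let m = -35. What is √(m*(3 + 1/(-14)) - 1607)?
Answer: I*√6838/2 ≈ 41.346*I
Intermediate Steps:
√(m*(3 + 1/(-14)) - 1607) = √(-35*(3 + 1/(-14)) - 1607) = √(-35*(3 - 1/14) - 1607) = √(-35*41/14 - 1607) = √(-205/2 - 1607) = √(-3419/2) = I*√6838/2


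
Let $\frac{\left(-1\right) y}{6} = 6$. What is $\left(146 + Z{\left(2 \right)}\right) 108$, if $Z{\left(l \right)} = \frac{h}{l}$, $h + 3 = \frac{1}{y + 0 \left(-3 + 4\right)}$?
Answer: $\frac{31209}{2} \approx 15605.0$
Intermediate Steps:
$y = -36$ ($y = \left(-6\right) 6 = -36$)
$h = - \frac{109}{36}$ ($h = -3 + \frac{1}{-36 + 0 \left(-3 + 4\right)} = -3 + \frac{1}{-36 + 0 \cdot 1} = -3 + \frac{1}{-36 + 0} = -3 + \frac{1}{-36} = -3 - \frac{1}{36} = - \frac{109}{36} \approx -3.0278$)
$Z{\left(l \right)} = - \frac{109}{36 l}$
$\left(146 + Z{\left(2 \right)}\right) 108 = \left(146 - \frac{109}{36 \cdot 2}\right) 108 = \left(146 - \frac{109}{72}\right) 108 = \frac{10403}{72} \cdot 108 = \frac{31209}{2}$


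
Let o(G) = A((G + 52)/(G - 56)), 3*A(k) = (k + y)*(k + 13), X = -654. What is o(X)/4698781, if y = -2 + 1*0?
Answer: -2010644/1776491626575 ≈ -1.1318e-6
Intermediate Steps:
y = -2 (y = -2 + 0 = -2)
A(k) = (-2 + k)*(13 + k)/3 (A(k) = ((k - 2)*(k + 13))/3 = ((-2 + k)*(13 + k))/3 = (-2 + k)*(13 + k)/3)
o(G) = -26/3 + (52 + G)²/(3*(-56 + G)²) + 11*(52 + G)/(3*(-56 + G)) (o(G) = -26/3 + ((G + 52)/(G - 56))²/3 + 11*((G + 52)/(G - 56))/3 = -26/3 + ((52 + G)/(-56 + G))²/3 + 11*((52 + G)/(-56 + G))/3 = -26/3 + ((52 + G)²/(-56 + G)²)/3 + 11*(52 + G)/(3*(-56 + G)) = -26/3 + (52 + G)²/(3*(-56 + G)²) + 11*(52 + G)/(3*(-56 + G)))
o(X)/4698781 = (2*(-55432 - 7*(-654)² + 1486*(-654))/(3*(3136 + (-654)² - 112*(-654))))/4698781 = (2*(-55432 - 7*427716 - 971844)/(3*(3136 + 427716 + 73248)))*(1/4698781) = ((⅔)*(-55432 - 2994012 - 971844)/504100)*(1/4698781) = ((⅔)*(1/504100)*(-4021288))*(1/4698781) = -2010644/378075*1/4698781 = -2010644/1776491626575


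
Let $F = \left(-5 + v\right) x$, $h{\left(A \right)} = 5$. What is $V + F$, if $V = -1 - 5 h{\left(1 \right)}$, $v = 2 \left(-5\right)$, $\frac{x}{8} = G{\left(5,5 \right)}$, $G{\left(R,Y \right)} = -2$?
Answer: $214$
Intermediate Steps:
$x = -16$ ($x = 8 \left(-2\right) = -16$)
$v = -10$
$V = -26$ ($V = -1 - 25 = -26$)
$F = 240$ ($F = \left(-5 - 10\right) \left(-16\right) = \left(-15\right) \left(-16\right) = 240$)
$V + F = -26 + 240 = 214$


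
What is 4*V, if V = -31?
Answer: -124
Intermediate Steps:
4*V = 4*(-31) = -124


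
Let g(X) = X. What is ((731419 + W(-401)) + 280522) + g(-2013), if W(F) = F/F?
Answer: 1009929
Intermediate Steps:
W(F) = 1
((731419 + W(-401)) + 280522) + g(-2013) = ((731419 + 1) + 280522) - 2013 = (731420 + 280522) - 2013 = 1011942 - 2013 = 1009929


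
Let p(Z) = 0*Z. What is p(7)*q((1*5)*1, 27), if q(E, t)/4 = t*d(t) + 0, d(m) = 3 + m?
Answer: 0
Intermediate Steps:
p(Z) = 0
q(E, t) = 4*t*(3 + t) (q(E, t) = 4*(t*(3 + t) + 0) = 4*(t*(3 + t)) = 4*t*(3 + t))
p(7)*q((1*5)*1, 27) = 0*(4*27*(3 + 27)) = 0*(4*27*30) = 0*3240 = 0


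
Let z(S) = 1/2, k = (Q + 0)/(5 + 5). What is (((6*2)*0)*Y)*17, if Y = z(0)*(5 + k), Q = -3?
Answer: 0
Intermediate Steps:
k = -3/10 (k = (-3 + 0)/(5 + 5) = -3/10 ≈ -0.30000)
z(S) = ½
Y = 47/20 (Y = (5 - 3/10)/2 = (½)*(47/10) = 47/20 ≈ 2.3500)
(((6*2)*0)*Y)*17 = (((6*2)*0)*(47/20))*17 = ((12*0)*(47/20))*17 = (0*(47/20))*17 = 0*17 = 0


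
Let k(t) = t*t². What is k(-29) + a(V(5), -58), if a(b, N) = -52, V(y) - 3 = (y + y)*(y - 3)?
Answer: -24441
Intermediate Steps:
V(y) = 3 + 2*y*(-3 + y) (V(y) = 3 + (y + y)*(y - 3) = 3 + (2*y)*(-3 + y) = 3 + 2*y*(-3 + y))
k(t) = t³
k(-29) + a(V(5), -58) = (-29)³ - 52 = -24389 - 52 = -24441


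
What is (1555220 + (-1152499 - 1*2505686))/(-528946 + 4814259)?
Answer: -2102965/4285313 ≈ -0.49074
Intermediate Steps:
(1555220 + (-1152499 - 1*2505686))/(-528946 + 4814259) = (1555220 + (-1152499 - 2505686))/4285313 = (1555220 - 3658185)*(1/4285313) = -2102965*1/4285313 = -2102965/4285313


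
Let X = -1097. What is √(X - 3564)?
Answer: I*√4661 ≈ 68.271*I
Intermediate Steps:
√(X - 3564) = √(-1097 - 3564) = √(-4661) = I*√4661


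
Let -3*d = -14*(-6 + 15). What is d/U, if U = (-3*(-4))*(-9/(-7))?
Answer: 49/18 ≈ 2.7222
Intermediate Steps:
U = 108/7 (U = 12*(-9*(-⅐)) = 12*(9/7) = 108/7 ≈ 15.429)
d = 42 (d = -(-14)*(-6 + 15)/3 = -(-14)*9/3 = -⅓*(-126) = 42)
d/U = 42/(108/7) = 42*(7/108) = 49/18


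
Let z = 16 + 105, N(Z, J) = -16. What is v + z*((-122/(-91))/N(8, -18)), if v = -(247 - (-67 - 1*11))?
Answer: -243981/728 ≈ -335.14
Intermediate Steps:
z = 121
v = -325 (v = -(247 - (-67 - 11)) = -(247 - 1*(-78)) = -(247 + 78) = -1*325 = -325)
v + z*((-122/(-91))/N(8, -18)) = -325 + 121*(-122/(-91)/(-16)) = -325 + 121*(-122*(-1/91)*(-1/16)) = -325 + 121*((122/91)*(-1/16)) = -325 + 121*(-61/728) = -325 - 7381/728 = -243981/728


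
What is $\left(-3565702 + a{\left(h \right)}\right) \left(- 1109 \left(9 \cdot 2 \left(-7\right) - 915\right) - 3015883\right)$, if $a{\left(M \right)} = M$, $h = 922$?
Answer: $6635531398920$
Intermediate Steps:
$\left(-3565702 + a{\left(h \right)}\right) \left(- 1109 \left(9 \cdot 2 \left(-7\right) - 915\right) - 3015883\right) = \left(-3565702 + 922\right) \left(- 1109 \left(9 \cdot 2 \left(-7\right) - 915\right) - 3015883\right) = - 3564780 \left(- 1109 \left(18 \left(-7\right) - 915\right) - 3015883\right) = - 3564780 \left(- 1109 \left(-126 - 915\right) - 3015883\right) = - 3564780 \left(\left(-1109\right) \left(-1041\right) - 3015883\right) = - 3564780 \left(1154469 - 3015883\right) = \left(-3564780\right) \left(-1861414\right) = 6635531398920$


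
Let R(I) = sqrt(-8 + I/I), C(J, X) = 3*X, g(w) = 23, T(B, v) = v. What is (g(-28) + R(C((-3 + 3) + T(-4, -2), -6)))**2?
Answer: (23 + I*sqrt(7))**2 ≈ 522.0 + 121.7*I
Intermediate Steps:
R(I) = I*sqrt(7) (R(I) = sqrt(-8 + 1) = sqrt(-7) = I*sqrt(7))
(g(-28) + R(C((-3 + 3) + T(-4, -2), -6)))**2 = (23 + I*sqrt(7))**2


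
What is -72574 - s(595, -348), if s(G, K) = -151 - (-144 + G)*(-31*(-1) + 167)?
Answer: 16875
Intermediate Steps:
s(G, K) = 28361 - 198*G (s(G, K) = -151 - (-144 + G)*(31 + 167) = -151 - (-144 + G)*198 = -151 - (-28512 + 198*G) = -151 + (28512 - 198*G) = 28361 - 198*G)
-72574 - s(595, -348) = -72574 - (28361 - 198*595) = -72574 - (28361 - 117810) = -72574 - 1*(-89449) = -72574 + 89449 = 16875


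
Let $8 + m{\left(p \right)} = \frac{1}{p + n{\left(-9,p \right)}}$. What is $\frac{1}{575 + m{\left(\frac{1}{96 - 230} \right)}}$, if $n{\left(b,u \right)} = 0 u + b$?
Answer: $\frac{1207}{684235} \approx 0.001764$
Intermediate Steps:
$n{\left(b,u \right)} = b$ ($n{\left(b,u \right)} = 0 + b = b$)
$m{\left(p \right)} = -8 + \frac{1}{-9 + p}$ ($m{\left(p \right)} = -8 + \frac{1}{p - 9} = -8 + \frac{1}{-9 + p}$)
$\frac{1}{575 + m{\left(\frac{1}{96 - 230} \right)}} = \frac{1}{575 + \frac{73 - \frac{8}{96 - 230}}{-9 + \frac{1}{96 - 230}}} = \frac{1}{575 + \frac{73 - \frac{8}{-134}}{-9 + \frac{1}{-134}}} = \frac{1}{575 + \frac{73 - - \frac{4}{67}}{-9 - \frac{1}{134}}} = \frac{1}{575 + \frac{73 + \frac{4}{67}}{- \frac{1207}{134}}} = \frac{1}{575 - \frac{9790}{1207}} = \frac{1}{\frac{684235}{1207}} = \frac{1207}{684235}$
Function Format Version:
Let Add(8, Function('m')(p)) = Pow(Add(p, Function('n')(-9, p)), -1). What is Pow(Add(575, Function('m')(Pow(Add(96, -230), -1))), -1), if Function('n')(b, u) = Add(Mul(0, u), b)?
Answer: Rational(1207, 684235) ≈ 0.0017640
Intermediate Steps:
Function('n')(b, u) = b (Function('n')(b, u) = Add(0, b) = b)
Function('m')(p) = Add(-8, Pow(Add(-9, p), -1)) (Function('m')(p) = Add(-8, Pow(Add(p, -9), -1)) = Add(-8, Pow(Add(-9, p), -1)))
Pow(Add(575, Function('m')(Pow(Add(96, -230), -1))), -1) = Pow(Add(575, Mul(Pow(Add(-9, Pow(Add(96, -230), -1)), -1), Add(73, Mul(-8, Pow(Add(96, -230), -1))))), -1) = Pow(Add(575, Mul(Pow(Add(-9, Pow(-134, -1)), -1), Add(73, Mul(-8, Pow(-134, -1))))), -1) = Pow(Add(575, Mul(Pow(Add(-9, Rational(-1, 134)), -1), Add(73, Mul(-8, Rational(-1, 134))))), -1) = Pow(Add(575, Mul(Pow(Rational(-1207, 134), -1), Add(73, Rational(4, 67)))), -1) = Pow(Add(575, Mul(Rational(-134, 1207), Rational(4895, 67))), -1) = Pow(Add(575, Rational(-9790, 1207)), -1) = Pow(Rational(684235, 1207), -1) = Rational(1207, 684235)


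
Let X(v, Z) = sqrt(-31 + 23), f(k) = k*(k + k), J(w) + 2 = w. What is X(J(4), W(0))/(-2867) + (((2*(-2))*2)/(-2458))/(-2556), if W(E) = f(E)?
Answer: -1/785331 - 2*I*sqrt(2)/2867 ≈ -1.2733e-6 - 0.00098655*I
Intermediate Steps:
J(w) = -2 + w
f(k) = 2*k**2 (f(k) = k*(2*k) = 2*k**2)
W(E) = 2*E**2
X(v, Z) = 2*I*sqrt(2) (X(v, Z) = sqrt(-8) = 2*I*sqrt(2))
X(J(4), W(0))/(-2867) + (((2*(-2))*2)/(-2458))/(-2556) = (2*I*sqrt(2))/(-2867) + (((2*(-2))*2)/(-2458))/(-2556) = (2*I*sqrt(2))*(-1/2867) + (-4*2*(-1/2458))*(-1/2556) = -2*I*sqrt(2)/2867 - 8*(-1/2458)*(-1/2556) = -2*I*sqrt(2)/2867 + (4/1229)*(-1/2556) = -2*I*sqrt(2)/2867 - 1/785331 = -1/785331 - 2*I*sqrt(2)/2867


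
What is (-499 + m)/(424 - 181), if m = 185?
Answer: -314/243 ≈ -1.2922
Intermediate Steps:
(-499 + m)/(424 - 181) = (-499 + 185)/(424 - 181) = -314/243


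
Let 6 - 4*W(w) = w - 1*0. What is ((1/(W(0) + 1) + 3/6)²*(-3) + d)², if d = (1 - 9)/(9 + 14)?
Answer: 40819321/5290000 ≈ 7.7163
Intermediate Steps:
W(w) = 3/2 - w/4 (W(w) = 3/2 - (w - 1*0)/4 = 3/2 - (w + 0)/4 = 3/2 - w/4)
d = -8/23 ≈ -0.34783
((1/(W(0) + 1) + 3/6)²*(-3) + d)² = ((1/((3/2 - ¼*0) + 1) + 3/6)²*(-3) - 8/23)² = ((1/((3/2 + 0) + 1) + 3*(⅙))²*(-3) - 8/23)² = ((1/(3/2 + 1) + ½)²*(-3) - 8/23)² = ((1/(5/2) + ½)²*(-3) - 8/23)² = ((⅖ + ½)²*(-3) - 8/23)² = ((9/10)²*(-3) - 8/23)² = ((81/100)*(-3) - 8/23)² = (-243/100 - 8/23)² = (-6389/2300)² = 40819321/5290000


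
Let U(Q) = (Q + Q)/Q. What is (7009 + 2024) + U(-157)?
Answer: 9035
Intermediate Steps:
U(Q) = 2 (U(Q) = (2*Q)/Q = 2)
(7009 + 2024) + U(-157) = (7009 + 2024) + 2 = 9033 + 2 = 9035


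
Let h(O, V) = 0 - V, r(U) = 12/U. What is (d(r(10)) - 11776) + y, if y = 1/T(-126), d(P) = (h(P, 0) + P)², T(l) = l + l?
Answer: -74179753/6300 ≈ -11775.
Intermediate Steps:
T(l) = 2*l
h(O, V) = -V
d(P) = P² (d(P) = (-1*0 + P)² = (0 + P)² = P²)
y = -1/252 (y = 1/(2*(-126)) = 1/(-252) = -1/252 ≈ -0.0039683)
(d(r(10)) - 11776) + y = ((12/10)² - 11776) - 1/252 = ((12*(⅒))² - 11776) - 1/252 = ((6/5)² - 11776) - 1/252 = (36/25 - 11776) - 1/252 = -294364/25 - 1/252 = -74179753/6300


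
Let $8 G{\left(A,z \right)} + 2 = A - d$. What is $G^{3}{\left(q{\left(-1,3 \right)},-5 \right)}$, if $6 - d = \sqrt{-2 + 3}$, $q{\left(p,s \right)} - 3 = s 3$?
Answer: $\frac{125}{512} \approx 0.24414$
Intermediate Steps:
$q{\left(p,s \right)} = 3 + 3 s$ ($q{\left(p,s \right)} = 3 + s 3 = 3 + 3 s$)
$d = 5$ ($d = 6 - \sqrt{-2 + 3} = 6 - \sqrt{1} = 6 - 1 = 5$)
$G{\left(A,z \right)} = - \frac{7}{8} + \frac{A}{8}$ ($G{\left(A,z \right)} = - \frac{1}{4} + \frac{A - 5}{8} = - \frac{1}{4} + \frac{-5 + A}{8} = - \frac{1}{4} + \left(- \frac{5}{8} + \frac{A}{8}\right) = - \frac{7}{8} + \frac{A}{8}$)
$G^{3}{\left(q{\left(-1,3 \right)},-5 \right)} = \left(- \frac{7}{8} + \frac{3 + 3 \cdot 3}{8}\right)^{3} = \left(- \frac{7}{8} + \frac{3 + 9}{8}\right)^{3} = \left(- \frac{7}{8} + \frac{1}{8} \cdot 12\right)^{3} = \left(- \frac{7}{8} + \frac{3}{2}\right)^{3} = \left(\frac{5}{8}\right)^{3} = \frac{125}{512}$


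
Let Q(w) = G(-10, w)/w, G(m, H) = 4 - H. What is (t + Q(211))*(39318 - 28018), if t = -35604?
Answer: -84892956300/211 ≈ -4.0234e+8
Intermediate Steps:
Q(w) = (4 - w)/w
(t + Q(211))*(39318 - 28018) = (-35604 + (4 - 1*211)/211)*(39318 - 28018) = (-35604 + (4 - 211)/211)*11300 = (-35604 + (1/211)*(-207))*11300 = (-35604 - 207/211)*11300 = -7512651/211*11300 = -84892956300/211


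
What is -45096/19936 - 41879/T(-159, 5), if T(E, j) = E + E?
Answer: 51284951/396228 ≈ 129.43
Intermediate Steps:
T(E, j) = 2*E
-45096/19936 - 41879/T(-159, 5) = -45096/19936 - 41879/(2*(-159)) = -45096*1/19936 - 41879/(-318) = -5637/2492 - 41879*(-1/318) = -5637/2492 + 41879/318 = 51284951/396228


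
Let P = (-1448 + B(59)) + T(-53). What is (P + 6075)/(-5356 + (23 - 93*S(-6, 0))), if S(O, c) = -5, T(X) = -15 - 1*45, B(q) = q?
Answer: -2313/2434 ≈ -0.95029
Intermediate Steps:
T(X) = -60 (T(X) = -15 - 45 = -60)
P = -1449 (P = (-1448 + 59) - 60 = -1389 - 60 = -1449)
(P + 6075)/(-5356 + (23 - 93*S(-6, 0))) = (-1449 + 6075)/(-5356 + (23 - 93*(-5))) = 4626/(-5356 + (23 + 465)) = 4626/(-5356 + 488) = 4626/(-4868) = 4626*(-1/4868) = -2313/2434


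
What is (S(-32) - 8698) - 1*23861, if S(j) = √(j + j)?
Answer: -32559 + 8*I ≈ -32559.0 + 8.0*I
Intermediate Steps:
S(j) = √2*√j (S(j) = √(2*j) = √2*√j)
(S(-32) - 8698) - 1*23861 = (√2*√(-32) - 8698) - 1*23861 = (√2*(4*I*√2) - 8698) - 23861 = (8*I - 8698) - 23861 = (-8698 + 8*I) - 23861 = -32559 + 8*I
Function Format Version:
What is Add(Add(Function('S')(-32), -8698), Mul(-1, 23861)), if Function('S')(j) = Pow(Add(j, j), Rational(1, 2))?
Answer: Add(-32559, Mul(8, I)) ≈ Add(-32559., Mul(8.0000, I))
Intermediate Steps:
Function('S')(j) = Mul(Pow(2, Rational(1, 2)), Pow(j, Rational(1, 2))) (Function('S')(j) = Pow(Mul(2, j), Rational(1, 2)) = Mul(Pow(2, Rational(1, 2)), Pow(j, Rational(1, 2))))
Add(Add(Function('S')(-32), -8698), Mul(-1, 23861)) = Add(Add(Mul(Pow(2, Rational(1, 2)), Pow(-32, Rational(1, 2))), -8698), Mul(-1, 23861)) = Add(Add(Mul(Pow(2, Rational(1, 2)), Mul(4, I, Pow(2, Rational(1, 2)))), -8698), -23861) = Add(Add(Mul(8, I), -8698), -23861) = Add(Add(-8698, Mul(8, I)), -23861) = Add(-32559, Mul(8, I))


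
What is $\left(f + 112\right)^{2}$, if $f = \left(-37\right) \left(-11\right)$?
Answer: $269361$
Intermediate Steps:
$f = 407$
$\left(f + 112\right)^{2} = \left(407 + 112\right)^{2} = 519^{2} = 269361$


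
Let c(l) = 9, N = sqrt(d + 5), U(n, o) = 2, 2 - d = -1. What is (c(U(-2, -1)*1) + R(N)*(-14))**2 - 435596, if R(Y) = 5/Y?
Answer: -869805/2 - 315*sqrt(2) ≈ -4.3535e+5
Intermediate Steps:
d = 3 (d = 2 - 1*(-1) = 2 + 1 = 3)
N = 2*sqrt(2) (N = sqrt(3 + 5) = sqrt(8) = 2*sqrt(2) ≈ 2.8284)
(c(U(-2, -1)*1) + R(N)*(-14))**2 - 435596 = (9 + (5/((2*sqrt(2))))*(-14))**2 - 435596 = (9 + (5*(sqrt(2)/4))*(-14))**2 - 435596 = (9 + (5*sqrt(2)/4)*(-14))**2 - 435596 = (9 - 35*sqrt(2)/2)**2 - 435596 = -435596 + (9 - 35*sqrt(2)/2)**2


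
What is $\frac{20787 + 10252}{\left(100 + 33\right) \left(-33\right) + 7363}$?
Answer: $\frac{31039}{2974} \approx 10.437$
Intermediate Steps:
$\frac{20787 + 10252}{\left(100 + 33\right) \left(-33\right) + 7363} = \frac{31039}{133 \left(-33\right) + 7363} = \frac{31039}{-4389 + 7363} = \frac{31039}{2974}$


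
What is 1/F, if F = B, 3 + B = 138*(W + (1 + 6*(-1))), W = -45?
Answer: -1/6903 ≈ -0.00014486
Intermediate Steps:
B = -6903 (B = -3 + 138*(-45 + (1 + 6*(-1))) = -3 + 138*(-45 + (1 - 6)) = -3 + 138*(-45 - 5) = -3 + 138*(-50) = -3 - 6900 = -6903)
F = -6903
1/F = 1/(-6903) = -1/6903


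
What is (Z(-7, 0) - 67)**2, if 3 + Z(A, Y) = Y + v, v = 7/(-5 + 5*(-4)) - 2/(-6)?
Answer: 27520516/5625 ≈ 4892.5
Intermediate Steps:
v = 4/75 (v = 7/(-5 - 20) - 2*(-1/6) = 7/(-25) + 1/3 = 7*(-1/25) + 1/3 = -7/25 + 1/3 = 4/75 ≈ 0.053333)
Z(A, Y) = -221/75 + Y (Z(A, Y) = -3 + (Y + 4/75) = -3 + (4/75 + Y) = -221/75 + Y)
(Z(-7, 0) - 67)**2 = ((-221/75 + 0) - 67)**2 = (-221/75 - 67)**2 = (-5246/75)**2 = 27520516/5625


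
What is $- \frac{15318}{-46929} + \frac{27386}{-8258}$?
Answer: $- \frac{193116925}{64589947} \approx -2.9899$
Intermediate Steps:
$- \frac{15318}{-46929} + \frac{27386}{-8258} = \left(-15318\right) \left(- \frac{1}{46929}\right) + 27386 \left(- \frac{1}{8258}\right) = \frac{5106}{15643} - \frac{13693}{4129} = - \frac{193116925}{64589947}$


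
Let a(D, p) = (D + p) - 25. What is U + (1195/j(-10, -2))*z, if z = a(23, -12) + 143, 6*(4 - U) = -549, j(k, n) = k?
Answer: -15320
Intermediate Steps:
a(D, p) = -25 + D + p
U = 191/2 (U = 4 - 1/6*(-549) = 4 + 183/2 = 191/2 ≈ 95.500)
z = 129 (z = (-25 + 23 - 12) + 143 = -14 + 143 = 129)
U + (1195/j(-10, -2))*z = 191/2 + (1195/(-10))*129 = 191/2 + (1195*(-1/10))*129 = 191/2 - 239/2*129 = 191/2 - 30831/2 = -15320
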